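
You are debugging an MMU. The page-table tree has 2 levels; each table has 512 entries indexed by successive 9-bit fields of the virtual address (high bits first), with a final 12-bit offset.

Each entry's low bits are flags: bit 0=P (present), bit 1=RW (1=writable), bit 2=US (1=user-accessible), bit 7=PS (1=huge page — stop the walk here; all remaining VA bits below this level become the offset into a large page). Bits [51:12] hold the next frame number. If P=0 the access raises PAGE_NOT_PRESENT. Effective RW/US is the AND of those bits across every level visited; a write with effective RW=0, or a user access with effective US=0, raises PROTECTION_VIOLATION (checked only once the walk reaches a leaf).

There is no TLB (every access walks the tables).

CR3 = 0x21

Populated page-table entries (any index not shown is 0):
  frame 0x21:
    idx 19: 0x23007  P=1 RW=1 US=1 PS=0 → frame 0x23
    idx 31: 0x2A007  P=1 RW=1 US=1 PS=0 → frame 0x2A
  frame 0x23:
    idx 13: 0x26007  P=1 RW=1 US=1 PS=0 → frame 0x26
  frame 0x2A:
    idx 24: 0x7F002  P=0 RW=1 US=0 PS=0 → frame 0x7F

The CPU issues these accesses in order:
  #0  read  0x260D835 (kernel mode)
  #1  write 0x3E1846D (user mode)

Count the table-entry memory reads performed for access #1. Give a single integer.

Per-access translation:
#0 VA=0x260D835 (r,kernel):
  lvl0: tbl 0x21, slot 19 ⇒ 0x23007 (P1/RW1/US1/PS0)
  lvl1: tbl 0x23, slot 13 ⇒ 0x26007 (P1/RW1/US1/PS0)
  ✓ 0x26835  — 2 lookups
#1 VA=0x3E1846D (w,user):
  lvl0: tbl 0x21, slot 31 ⇒ 0x2A007 (P1/RW1/US1/PS0)
  lvl1: tbl 0x2A, slot 24 ⇒ 0x7F002 (P0/RW1/US0/PS0)
  → PAGE_NOT_PRESENT  (2 entries read)

Entries read for #1: 2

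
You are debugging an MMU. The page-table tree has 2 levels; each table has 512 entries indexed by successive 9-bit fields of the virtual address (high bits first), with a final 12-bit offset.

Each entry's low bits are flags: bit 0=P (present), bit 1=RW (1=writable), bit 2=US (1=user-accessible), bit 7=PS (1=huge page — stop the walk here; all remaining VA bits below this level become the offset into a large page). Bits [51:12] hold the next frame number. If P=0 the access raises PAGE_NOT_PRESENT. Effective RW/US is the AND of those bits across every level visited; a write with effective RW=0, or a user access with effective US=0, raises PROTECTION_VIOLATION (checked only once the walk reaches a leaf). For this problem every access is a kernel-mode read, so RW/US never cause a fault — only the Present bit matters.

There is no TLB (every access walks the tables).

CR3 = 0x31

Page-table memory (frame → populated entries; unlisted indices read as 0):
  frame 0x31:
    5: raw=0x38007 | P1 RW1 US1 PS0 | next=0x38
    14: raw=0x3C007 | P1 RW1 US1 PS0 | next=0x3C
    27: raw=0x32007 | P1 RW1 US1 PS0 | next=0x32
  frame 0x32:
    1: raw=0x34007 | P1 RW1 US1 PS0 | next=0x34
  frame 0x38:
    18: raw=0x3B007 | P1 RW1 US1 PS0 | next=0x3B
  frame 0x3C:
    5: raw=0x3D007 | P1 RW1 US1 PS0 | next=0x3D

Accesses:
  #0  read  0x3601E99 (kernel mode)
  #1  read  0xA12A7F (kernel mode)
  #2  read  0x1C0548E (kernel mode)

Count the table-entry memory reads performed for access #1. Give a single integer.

Trace:
#0 VA=0x3601E99 (r,kernel):
  L0: frame=0x31 idx=27 entry=0x32007 [P=1 RW=1 US=1 PS=0]
  L1: frame=0x32 idx=1 entry=0x34007 [P=1 RW=1 US=1 PS=0]
  ⇒ phys 0x34E99  [2 reads]
#1 VA=0xA12A7F (r,kernel):
  L0: frame=0x31 idx=5 entry=0x38007 [P=1 RW=1 US=1 PS=0]
  L1: frame=0x38 idx=18 entry=0x3B007 [P=1 RW=1 US=1 PS=0]
  ⇒ phys 0x3BA7F  [2 reads]
#2 VA=0x1C0548E (r,kernel):
  L0: frame=0x31 idx=14 entry=0x3C007 [P=1 RW=1 US=1 PS=0]
  L1: frame=0x3C idx=5 entry=0x3D007 [P=1 RW=1 US=1 PS=0]
  ⇒ phys 0x3D48E  [2 reads]

Entries read for #1: 2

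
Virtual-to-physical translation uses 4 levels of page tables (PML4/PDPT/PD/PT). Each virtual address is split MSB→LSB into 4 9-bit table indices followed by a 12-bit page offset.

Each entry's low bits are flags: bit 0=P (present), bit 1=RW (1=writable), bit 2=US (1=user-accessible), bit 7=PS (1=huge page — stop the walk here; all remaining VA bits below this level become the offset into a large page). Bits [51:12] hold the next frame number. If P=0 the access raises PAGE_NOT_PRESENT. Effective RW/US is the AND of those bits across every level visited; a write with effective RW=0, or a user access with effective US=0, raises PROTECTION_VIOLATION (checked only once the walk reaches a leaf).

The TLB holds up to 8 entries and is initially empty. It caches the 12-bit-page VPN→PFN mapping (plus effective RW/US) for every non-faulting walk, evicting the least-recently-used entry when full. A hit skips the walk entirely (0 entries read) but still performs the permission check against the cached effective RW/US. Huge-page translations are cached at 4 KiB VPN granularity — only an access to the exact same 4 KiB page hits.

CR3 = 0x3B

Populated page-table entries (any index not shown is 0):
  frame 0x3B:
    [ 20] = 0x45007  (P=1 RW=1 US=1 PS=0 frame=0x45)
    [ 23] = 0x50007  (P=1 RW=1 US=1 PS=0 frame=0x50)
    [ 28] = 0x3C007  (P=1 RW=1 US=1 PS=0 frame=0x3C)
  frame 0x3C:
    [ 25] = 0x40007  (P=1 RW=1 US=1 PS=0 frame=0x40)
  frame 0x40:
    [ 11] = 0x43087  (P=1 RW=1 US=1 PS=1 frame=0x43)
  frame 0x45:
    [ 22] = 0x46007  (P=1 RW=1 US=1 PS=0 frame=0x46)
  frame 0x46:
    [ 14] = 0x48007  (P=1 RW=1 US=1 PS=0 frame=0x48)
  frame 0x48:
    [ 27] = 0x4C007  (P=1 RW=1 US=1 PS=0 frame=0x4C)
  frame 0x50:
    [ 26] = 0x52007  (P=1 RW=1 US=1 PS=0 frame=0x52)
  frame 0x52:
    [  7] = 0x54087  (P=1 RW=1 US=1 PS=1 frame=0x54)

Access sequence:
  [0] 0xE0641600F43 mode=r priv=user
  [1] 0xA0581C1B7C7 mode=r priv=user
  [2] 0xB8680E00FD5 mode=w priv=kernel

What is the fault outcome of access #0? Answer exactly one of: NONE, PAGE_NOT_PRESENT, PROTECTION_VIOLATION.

Trace:
#0 VA=0xE0641600F43 (r,user):
  lvl0: tbl 0x3B, slot 28 ⇒ 0x3C007 (P1/RW1/US1/PS0)
  lvl1: tbl 0x3C, slot 25 ⇒ 0x40007 (P1/RW1/US1/PS0)
  lvl2: tbl 0x40, slot 11 ⇒ 0x43087 (P1/RW1/US1/PS1)
  → PA=0x43F43 (huge @L2)  (3 entries read)
#1 VA=0xA0581C1B7C7 (r,user):
  lvl0: tbl 0x3B, slot 20 ⇒ 0x45007 (P1/RW1/US1/PS0)
  lvl1: tbl 0x45, slot 22 ⇒ 0x46007 (P1/RW1/US1/PS0)
  lvl2: tbl 0x46, slot 14 ⇒ 0x48007 (P1/RW1/US1/PS0)
  lvl3: tbl 0x48, slot 27 ⇒ 0x4C007 (P1/RW1/US1/PS0)
  → PA=0x4C7C7  (4 entries read)
#2 VA=0xB8680E00FD5 (w,kernel):
  lvl0: tbl 0x3B, slot 23 ⇒ 0x50007 (P1/RW1/US1/PS0)
  lvl1: tbl 0x50, slot 26 ⇒ 0x52007 (P1/RW1/US1/PS0)
  lvl2: tbl 0x52, slot 7 ⇒ 0x54087 (P1/RW1/US1/PS1)
  → PA=0x54FD5 (huge @L2)  (3 entries read)

Access #0 fault: NONE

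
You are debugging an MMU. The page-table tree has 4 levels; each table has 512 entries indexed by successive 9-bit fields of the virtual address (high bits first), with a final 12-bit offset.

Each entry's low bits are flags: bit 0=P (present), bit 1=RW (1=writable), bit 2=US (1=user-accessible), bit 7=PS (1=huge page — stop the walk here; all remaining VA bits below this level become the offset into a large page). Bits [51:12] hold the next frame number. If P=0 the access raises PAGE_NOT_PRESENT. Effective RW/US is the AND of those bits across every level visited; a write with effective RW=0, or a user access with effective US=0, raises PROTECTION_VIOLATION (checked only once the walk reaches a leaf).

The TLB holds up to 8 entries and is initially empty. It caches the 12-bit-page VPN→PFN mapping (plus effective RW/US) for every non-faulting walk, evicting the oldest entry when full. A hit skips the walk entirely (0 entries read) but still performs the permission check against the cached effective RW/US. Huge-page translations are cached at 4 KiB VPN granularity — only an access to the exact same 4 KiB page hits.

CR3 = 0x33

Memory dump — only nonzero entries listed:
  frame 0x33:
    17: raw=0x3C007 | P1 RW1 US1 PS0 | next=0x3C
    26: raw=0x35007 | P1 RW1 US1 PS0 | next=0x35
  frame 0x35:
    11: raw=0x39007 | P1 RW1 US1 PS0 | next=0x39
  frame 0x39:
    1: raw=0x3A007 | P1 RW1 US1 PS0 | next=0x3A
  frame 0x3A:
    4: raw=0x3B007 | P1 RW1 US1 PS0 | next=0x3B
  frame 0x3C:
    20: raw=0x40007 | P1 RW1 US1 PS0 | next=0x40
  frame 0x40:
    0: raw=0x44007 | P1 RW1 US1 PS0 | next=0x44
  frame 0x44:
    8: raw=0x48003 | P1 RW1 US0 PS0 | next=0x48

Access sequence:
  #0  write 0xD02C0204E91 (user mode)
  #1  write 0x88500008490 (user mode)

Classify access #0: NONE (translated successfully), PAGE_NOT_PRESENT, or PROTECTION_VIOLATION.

Trace:
#0 VA=0xD02C0204E91 (w,user):
  L0: frame=0x33 idx=26 entry=0x35007 [P=1 RW=1 US=1 PS=0]
  L1: frame=0x35 idx=11 entry=0x39007 [P=1 RW=1 US=1 PS=0]
  L2: frame=0x39 idx=1 entry=0x3A007 [P=1 RW=1 US=1 PS=0]
  L3: frame=0x3A idx=4 entry=0x3B007 [P=1 RW=1 US=1 PS=0]
  ⇒ phys 0x3BE91  [4 reads]
#1 VA=0x88500008490 (w,user):
  L0: frame=0x33 idx=17 entry=0x3C007 [P=1 RW=1 US=1 PS=0]
  L1: frame=0x3C idx=20 entry=0x40007 [P=1 RW=1 US=1 PS=0]
  L2: frame=0x40 idx=0 entry=0x44007 [P=1 RW=1 US=1 PS=0]
  L3: frame=0x44 idx=8 entry=0x48003 [P=1 RW=1 US=0 PS=0]
  → PROTECTION_VIOLATION  (4 entries read)

Access #0 fault: NONE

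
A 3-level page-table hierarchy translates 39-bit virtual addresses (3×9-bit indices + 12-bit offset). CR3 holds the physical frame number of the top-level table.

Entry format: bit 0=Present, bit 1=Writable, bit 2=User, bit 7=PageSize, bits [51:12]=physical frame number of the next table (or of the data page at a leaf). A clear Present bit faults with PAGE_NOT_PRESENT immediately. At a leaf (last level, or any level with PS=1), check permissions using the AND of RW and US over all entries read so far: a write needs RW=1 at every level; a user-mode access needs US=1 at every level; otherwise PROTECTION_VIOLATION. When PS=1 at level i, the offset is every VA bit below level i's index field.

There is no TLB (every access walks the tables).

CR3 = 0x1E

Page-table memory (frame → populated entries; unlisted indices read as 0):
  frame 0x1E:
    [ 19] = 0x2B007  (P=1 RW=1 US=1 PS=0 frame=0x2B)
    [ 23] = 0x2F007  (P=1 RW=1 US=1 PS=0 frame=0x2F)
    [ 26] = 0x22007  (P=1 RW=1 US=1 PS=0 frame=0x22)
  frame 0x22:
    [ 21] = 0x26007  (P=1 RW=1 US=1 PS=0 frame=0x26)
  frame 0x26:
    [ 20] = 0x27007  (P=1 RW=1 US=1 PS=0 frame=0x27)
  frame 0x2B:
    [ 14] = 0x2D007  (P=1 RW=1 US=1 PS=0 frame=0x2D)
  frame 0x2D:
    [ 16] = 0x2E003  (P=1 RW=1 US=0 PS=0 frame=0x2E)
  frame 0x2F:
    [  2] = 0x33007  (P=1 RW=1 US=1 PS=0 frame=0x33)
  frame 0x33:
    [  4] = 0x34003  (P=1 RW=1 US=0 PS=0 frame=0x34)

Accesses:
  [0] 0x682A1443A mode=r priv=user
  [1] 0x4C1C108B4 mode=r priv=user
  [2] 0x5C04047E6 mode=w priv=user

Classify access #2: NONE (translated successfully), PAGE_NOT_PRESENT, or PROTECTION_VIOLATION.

Walk each access:
#0 VA=0x682A1443A (r,user):
  L0: frame=0x1E idx=26 entry=0x22007 [P=1 RW=1 US=1 PS=0]
  L1: frame=0x22 idx=21 entry=0x26007 [P=1 RW=1 US=1 PS=0]
  L2: frame=0x26 idx=20 entry=0x27007 [P=1 RW=1 US=1 PS=0]
  ✓ 0x2743A  — 3 lookups
#1 VA=0x4C1C108B4 (r,user):
  L0: frame=0x1E idx=19 entry=0x2B007 [P=1 RW=1 US=1 PS=0]
  L1: frame=0x2B idx=14 entry=0x2D007 [P=1 RW=1 US=1 PS=0]
  L2: frame=0x2D idx=16 entry=0x2E003 [P=1 RW=1 US=0 PS=0]
  ✗ PROTECTION_VIOLATION  [3 reads]
#2 VA=0x5C04047E6 (w,user):
  L0: frame=0x1E idx=23 entry=0x2F007 [P=1 RW=1 US=1 PS=0]
  L1: frame=0x2F idx=2 entry=0x33007 [P=1 RW=1 US=1 PS=0]
  L2: frame=0x33 idx=4 entry=0x34003 [P=1 RW=1 US=0 PS=0]
  ✗ PROTECTION_VIOLATION  [3 reads]

Access #2 fault: PROTECTION_VIOLATION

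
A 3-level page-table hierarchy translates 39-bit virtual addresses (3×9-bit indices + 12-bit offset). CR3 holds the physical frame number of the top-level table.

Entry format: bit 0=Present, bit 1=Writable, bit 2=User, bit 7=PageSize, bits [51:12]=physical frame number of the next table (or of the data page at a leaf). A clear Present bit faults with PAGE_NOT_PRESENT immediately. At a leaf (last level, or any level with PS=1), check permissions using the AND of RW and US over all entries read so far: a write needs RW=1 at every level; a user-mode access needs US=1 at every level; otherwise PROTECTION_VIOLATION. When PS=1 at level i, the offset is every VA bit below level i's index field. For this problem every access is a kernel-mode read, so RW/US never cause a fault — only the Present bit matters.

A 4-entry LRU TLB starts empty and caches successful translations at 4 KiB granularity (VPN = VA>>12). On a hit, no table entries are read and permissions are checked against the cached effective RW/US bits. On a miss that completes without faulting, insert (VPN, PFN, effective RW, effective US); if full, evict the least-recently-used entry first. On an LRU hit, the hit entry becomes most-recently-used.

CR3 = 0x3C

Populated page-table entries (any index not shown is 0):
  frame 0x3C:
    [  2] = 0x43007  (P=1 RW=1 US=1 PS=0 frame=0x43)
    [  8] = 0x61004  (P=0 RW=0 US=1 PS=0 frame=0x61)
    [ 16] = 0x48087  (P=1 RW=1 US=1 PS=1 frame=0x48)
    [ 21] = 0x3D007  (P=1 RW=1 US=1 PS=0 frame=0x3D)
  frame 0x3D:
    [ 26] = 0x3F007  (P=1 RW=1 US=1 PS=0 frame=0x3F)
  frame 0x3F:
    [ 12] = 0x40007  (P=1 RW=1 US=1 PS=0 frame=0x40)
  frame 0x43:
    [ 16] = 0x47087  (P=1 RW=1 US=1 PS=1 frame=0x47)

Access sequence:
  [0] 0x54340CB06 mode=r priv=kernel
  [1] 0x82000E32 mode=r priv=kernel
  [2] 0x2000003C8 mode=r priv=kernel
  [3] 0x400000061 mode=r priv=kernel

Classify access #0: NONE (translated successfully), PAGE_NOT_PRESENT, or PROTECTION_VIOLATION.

Walk each access:
#0 VA=0x54340CB06 (r,kernel):
  [0] read 0x3C idx=21: raw=0x3D007 flags P=1 W=1 U=1 S=0
  [1] read 0x3D idx=26: raw=0x3F007 flags P=1 W=1 U=1 S=0
  [2] read 0x3F idx=12: raw=0x40007 flags P=1 W=1 U=1 S=0
  → PA=0x40B06  (3 entries read)
#1 VA=0x82000E32 (r,kernel):
  [0] read 0x3C idx=2: raw=0x43007 flags P=1 W=1 U=1 S=0
  [1] read 0x43 idx=16: raw=0x47087 flags P=1 W=1 U=1 S=1
  → PA=0x47E32 (huge @L1)  (2 entries read)
#2 VA=0x2000003C8 (r,kernel):
  [0] read 0x3C idx=8: raw=0x61004 flags P=0 W=0 U=1 S=0
  → PAGE_NOT_PRESENT  (1 entries read)
#3 VA=0x400000061 (r,kernel):
  [0] read 0x3C idx=16: raw=0x48087 flags P=1 W=1 U=1 S=1
  → PA=0x48061 (huge @L0)  (1 entries read)

Access #0 fault: NONE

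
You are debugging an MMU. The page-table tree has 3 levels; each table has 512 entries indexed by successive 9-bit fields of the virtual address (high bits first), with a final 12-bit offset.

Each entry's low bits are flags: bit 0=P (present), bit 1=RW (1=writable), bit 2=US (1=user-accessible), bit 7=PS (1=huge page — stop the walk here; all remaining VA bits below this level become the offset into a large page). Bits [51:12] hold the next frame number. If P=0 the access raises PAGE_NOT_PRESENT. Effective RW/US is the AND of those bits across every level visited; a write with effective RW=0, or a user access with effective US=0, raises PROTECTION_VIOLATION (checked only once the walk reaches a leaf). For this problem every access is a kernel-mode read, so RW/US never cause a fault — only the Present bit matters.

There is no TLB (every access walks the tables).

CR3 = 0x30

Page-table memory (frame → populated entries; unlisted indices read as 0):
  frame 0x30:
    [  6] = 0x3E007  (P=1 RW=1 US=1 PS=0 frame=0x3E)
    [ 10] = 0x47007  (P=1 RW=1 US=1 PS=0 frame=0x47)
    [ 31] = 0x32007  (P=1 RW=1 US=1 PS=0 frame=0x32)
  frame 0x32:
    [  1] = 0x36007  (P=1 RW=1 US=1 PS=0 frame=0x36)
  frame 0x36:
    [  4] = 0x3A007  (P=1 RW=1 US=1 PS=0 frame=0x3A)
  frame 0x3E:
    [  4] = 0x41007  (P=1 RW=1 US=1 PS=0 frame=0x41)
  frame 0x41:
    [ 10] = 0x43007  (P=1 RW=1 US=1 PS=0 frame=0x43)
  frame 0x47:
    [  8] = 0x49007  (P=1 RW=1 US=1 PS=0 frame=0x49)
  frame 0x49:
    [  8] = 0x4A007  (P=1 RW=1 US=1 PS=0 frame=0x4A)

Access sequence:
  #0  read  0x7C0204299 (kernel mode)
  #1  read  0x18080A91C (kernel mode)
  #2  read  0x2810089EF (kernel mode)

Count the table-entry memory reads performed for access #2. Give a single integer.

Trace:
#0 VA=0x7C0204299 (r,kernel):
  L0: frame=0x30 idx=31 entry=0x32007 [P=1 RW=1 US=1 PS=0]
  L1: frame=0x32 idx=1 entry=0x36007 [P=1 RW=1 US=1 PS=0]
  L2: frame=0x36 idx=4 entry=0x3A007 [P=1 RW=1 US=1 PS=0]
  ⇒ phys 0x3A299  [3 reads]
#1 VA=0x18080A91C (r,kernel):
  L0: frame=0x30 idx=6 entry=0x3E007 [P=1 RW=1 US=1 PS=0]
  L1: frame=0x3E idx=4 entry=0x41007 [P=1 RW=1 US=1 PS=0]
  L2: frame=0x41 idx=10 entry=0x43007 [P=1 RW=1 US=1 PS=0]
  ⇒ phys 0x4391C  [3 reads]
#2 VA=0x2810089EF (r,kernel):
  L0: frame=0x30 idx=10 entry=0x47007 [P=1 RW=1 US=1 PS=0]
  L1: frame=0x47 idx=8 entry=0x49007 [P=1 RW=1 US=1 PS=0]
  L2: frame=0x49 idx=8 entry=0x4A007 [P=1 RW=1 US=1 PS=0]
  ⇒ phys 0x4A9EF  [3 reads]

Entries read for #2: 3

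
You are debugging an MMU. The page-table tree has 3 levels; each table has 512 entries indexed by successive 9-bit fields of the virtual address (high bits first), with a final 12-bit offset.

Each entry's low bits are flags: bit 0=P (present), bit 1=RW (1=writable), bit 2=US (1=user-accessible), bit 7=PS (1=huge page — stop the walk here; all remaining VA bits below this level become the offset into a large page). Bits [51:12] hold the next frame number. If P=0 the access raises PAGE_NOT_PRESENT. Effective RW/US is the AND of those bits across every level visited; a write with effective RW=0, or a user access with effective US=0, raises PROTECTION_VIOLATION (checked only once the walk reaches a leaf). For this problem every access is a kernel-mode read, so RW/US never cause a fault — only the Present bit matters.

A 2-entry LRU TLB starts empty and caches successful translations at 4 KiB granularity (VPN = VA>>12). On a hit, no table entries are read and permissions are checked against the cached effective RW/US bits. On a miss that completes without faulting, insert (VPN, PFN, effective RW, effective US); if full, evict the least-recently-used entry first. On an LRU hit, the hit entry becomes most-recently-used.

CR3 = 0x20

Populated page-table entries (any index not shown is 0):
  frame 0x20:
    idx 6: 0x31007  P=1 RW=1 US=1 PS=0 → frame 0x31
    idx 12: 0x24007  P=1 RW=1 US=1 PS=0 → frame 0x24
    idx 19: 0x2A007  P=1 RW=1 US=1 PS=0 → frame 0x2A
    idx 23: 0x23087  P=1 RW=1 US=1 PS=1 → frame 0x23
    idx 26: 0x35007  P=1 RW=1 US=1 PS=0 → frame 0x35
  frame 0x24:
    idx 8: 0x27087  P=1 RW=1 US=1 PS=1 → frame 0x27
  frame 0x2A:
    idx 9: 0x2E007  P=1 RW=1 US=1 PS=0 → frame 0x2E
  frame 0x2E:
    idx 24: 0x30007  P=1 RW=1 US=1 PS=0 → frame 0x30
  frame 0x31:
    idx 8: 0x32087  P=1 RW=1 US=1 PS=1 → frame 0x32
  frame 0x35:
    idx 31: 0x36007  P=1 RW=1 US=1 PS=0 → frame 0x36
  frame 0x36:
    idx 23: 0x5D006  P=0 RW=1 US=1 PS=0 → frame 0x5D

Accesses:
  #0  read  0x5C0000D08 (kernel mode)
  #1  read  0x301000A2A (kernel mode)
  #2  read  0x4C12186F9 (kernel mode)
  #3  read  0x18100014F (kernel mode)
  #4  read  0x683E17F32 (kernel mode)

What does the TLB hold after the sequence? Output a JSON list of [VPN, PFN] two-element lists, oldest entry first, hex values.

Walk each access:
#0 VA=0x5C0000D08 (r,kernel):
  L0: frame=0x20 idx=23 entry=0x23087 [P=1 RW=1 US=1 PS=1]
  ✓ 0x23D08 (huge @L0)  — 1 lookups
#1 VA=0x301000A2A (r,kernel):
  L0: frame=0x20 idx=12 entry=0x24007 [P=1 RW=1 US=1 PS=0]
  L1: frame=0x24 idx=8 entry=0x27087 [P=1 RW=1 US=1 PS=1]
  ✓ 0x27A2A (huge @L1)  — 2 lookups
#2 VA=0x4C12186F9 (r,kernel):
  L0: frame=0x20 idx=19 entry=0x2A007 [P=1 RW=1 US=1 PS=0]
  L1: frame=0x2A idx=9 entry=0x2E007 [P=1 RW=1 US=1 PS=0]
  L2: frame=0x2E idx=24 entry=0x30007 [P=1 RW=1 US=1 PS=0]
  ✓ 0x306F9  — 3 lookups
#3 VA=0x18100014F (r,kernel):
  L0: frame=0x20 idx=6 entry=0x31007 [P=1 RW=1 US=1 PS=0]
  L1: frame=0x31 idx=8 entry=0x32087 [P=1 RW=1 US=1 PS=1]
  ✓ 0x3214F (huge @L1)  — 2 lookups
#4 VA=0x683E17F32 (r,kernel):
  L0: frame=0x20 idx=26 entry=0x35007 [P=1 RW=1 US=1 PS=0]
  L1: frame=0x35 idx=31 entry=0x36007 [P=1 RW=1 US=1 PS=0]
  L2: frame=0x36 idx=23 entry=0x5D006 [P=0 RW=1 US=1 PS=0]
  ✗ PAGE_NOT_PRESENT  [3 reads]

TLB: [["0x4C1218", "0x30"], ["0x181000", "0x32"]]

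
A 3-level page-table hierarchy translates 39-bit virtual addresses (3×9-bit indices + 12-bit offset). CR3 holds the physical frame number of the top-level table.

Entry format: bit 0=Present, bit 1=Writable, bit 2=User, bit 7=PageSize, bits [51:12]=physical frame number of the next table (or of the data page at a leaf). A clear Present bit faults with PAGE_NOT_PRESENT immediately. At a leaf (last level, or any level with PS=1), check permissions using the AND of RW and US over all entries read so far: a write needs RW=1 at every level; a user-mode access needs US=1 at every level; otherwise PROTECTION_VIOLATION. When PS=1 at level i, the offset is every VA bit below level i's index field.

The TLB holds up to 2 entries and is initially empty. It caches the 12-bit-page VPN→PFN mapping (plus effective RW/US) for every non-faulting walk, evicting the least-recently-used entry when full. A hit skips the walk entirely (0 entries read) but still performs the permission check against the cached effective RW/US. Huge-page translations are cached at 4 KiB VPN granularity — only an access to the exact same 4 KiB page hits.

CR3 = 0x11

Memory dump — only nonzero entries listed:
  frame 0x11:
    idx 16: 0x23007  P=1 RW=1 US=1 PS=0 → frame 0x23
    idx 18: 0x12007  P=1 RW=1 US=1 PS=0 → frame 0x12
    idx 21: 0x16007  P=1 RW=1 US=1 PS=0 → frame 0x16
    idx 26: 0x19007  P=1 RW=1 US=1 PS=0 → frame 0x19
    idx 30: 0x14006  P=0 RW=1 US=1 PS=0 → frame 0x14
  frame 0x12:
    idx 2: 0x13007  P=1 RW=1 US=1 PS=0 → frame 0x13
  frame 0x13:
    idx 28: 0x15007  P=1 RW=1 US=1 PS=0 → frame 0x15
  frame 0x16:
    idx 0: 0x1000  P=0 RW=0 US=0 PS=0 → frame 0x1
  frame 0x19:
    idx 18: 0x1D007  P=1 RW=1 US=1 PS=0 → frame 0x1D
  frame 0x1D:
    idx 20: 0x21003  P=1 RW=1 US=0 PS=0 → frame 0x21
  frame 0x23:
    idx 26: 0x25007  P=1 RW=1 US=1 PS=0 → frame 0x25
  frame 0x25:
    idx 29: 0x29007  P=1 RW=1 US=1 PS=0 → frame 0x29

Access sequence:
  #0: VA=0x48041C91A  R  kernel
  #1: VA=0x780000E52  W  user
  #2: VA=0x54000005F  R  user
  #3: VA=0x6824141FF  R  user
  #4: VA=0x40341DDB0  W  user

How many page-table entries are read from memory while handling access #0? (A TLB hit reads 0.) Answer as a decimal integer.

Per-access translation:
#0 VA=0x48041C91A (r,kernel):
  [0] read 0x11 idx=18: raw=0x12007 flags P=1 W=1 U=1 S=0
  [1] read 0x12 idx=2: raw=0x13007 flags P=1 W=1 U=1 S=0
  [2] read 0x13 idx=28: raw=0x15007 flags P=1 W=1 U=1 S=0
  → PA=0x1591A  (3 entries read)
#1 VA=0x780000E52 (w,user):
  [0] read 0x11 idx=30: raw=0x14006 flags P=0 W=1 U=1 S=0
  ✗ PAGE_NOT_PRESENT  [1 reads]
#2 VA=0x54000005F (r,user):
  [0] read 0x11 idx=21: raw=0x16007 flags P=1 W=1 U=1 S=0
  [1] read 0x16 idx=0: raw=0x1000 flags P=0 W=0 U=0 S=0
  ✗ PAGE_NOT_PRESENT  [2 reads]
#3 VA=0x6824141FF (r,user):
  [0] read 0x11 idx=26: raw=0x19007 flags P=1 W=1 U=1 S=0
  [1] read 0x19 idx=18: raw=0x1D007 flags P=1 W=1 U=1 S=0
  [2] read 0x1D idx=20: raw=0x21003 flags P=1 W=1 U=0 S=0
  ✗ PROTECTION_VIOLATION  [3 reads]
#4 VA=0x40341DDB0 (w,user):
  [0] read 0x11 idx=16: raw=0x23007 flags P=1 W=1 U=1 S=0
  [1] read 0x23 idx=26: raw=0x25007 flags P=1 W=1 U=1 S=0
  [2] read 0x25 idx=29: raw=0x29007 flags P=1 W=1 U=1 S=0
  → PA=0x29DB0  (3 entries read)

Entries read for #0: 3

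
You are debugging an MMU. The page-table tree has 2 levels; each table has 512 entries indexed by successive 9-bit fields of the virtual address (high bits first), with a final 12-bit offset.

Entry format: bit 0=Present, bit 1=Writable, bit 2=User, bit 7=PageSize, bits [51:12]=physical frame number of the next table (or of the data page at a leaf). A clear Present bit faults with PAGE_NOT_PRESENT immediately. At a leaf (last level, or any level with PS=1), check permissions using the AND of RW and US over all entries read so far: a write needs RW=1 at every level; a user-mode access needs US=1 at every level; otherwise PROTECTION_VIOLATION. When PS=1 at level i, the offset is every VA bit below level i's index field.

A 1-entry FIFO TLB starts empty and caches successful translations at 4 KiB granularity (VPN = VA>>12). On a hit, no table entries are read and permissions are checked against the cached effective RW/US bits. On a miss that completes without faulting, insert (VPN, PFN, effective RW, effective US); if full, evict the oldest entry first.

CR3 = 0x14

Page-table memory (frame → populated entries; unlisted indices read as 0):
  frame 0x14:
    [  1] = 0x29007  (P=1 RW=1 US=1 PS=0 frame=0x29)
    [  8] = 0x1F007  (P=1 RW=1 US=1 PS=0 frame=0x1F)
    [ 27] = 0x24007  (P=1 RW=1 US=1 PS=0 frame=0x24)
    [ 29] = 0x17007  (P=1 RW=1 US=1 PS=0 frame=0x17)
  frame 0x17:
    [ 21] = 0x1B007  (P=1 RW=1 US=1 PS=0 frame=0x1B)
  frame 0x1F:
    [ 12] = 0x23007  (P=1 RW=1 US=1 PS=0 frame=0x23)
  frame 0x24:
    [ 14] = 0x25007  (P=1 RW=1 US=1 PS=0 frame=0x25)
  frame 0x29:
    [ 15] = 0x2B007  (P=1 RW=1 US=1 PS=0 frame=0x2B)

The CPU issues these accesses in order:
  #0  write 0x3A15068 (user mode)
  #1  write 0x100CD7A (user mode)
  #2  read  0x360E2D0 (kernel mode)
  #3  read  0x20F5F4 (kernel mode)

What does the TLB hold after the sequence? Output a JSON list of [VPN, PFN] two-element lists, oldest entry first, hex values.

Per-access translation:
#0 VA=0x3A15068 (w,user):
  L0 @0x14[29] → 0x17007  P=1,RW=1,US=1,PS=0
  L1 @0x17[21] → 0x1B007  P=1,RW=1,US=1,PS=0
  → PA=0x1B068  (2 entries read)
#1 VA=0x100CD7A (w,user):
  L0 @0x14[8] → 0x1F007  P=1,RW=1,US=1,PS=0
  L1 @0x1F[12] → 0x23007  P=1,RW=1,US=1,PS=0
  → PA=0x23D7A  (2 entries read)
#2 VA=0x360E2D0 (r,kernel):
  L0 @0x14[27] → 0x24007  P=1,RW=1,US=1,PS=0
  L1 @0x24[14] → 0x25007  P=1,RW=1,US=1,PS=0
  → PA=0x252D0  (2 entries read)
#3 VA=0x20F5F4 (r,kernel):
  L0 @0x14[1] → 0x29007  P=1,RW=1,US=1,PS=0
  L1 @0x29[15] → 0x2B007  P=1,RW=1,US=1,PS=0
  → PA=0x2B5F4  (2 entries read)

TLB: [["0x20F", "0x2B"]]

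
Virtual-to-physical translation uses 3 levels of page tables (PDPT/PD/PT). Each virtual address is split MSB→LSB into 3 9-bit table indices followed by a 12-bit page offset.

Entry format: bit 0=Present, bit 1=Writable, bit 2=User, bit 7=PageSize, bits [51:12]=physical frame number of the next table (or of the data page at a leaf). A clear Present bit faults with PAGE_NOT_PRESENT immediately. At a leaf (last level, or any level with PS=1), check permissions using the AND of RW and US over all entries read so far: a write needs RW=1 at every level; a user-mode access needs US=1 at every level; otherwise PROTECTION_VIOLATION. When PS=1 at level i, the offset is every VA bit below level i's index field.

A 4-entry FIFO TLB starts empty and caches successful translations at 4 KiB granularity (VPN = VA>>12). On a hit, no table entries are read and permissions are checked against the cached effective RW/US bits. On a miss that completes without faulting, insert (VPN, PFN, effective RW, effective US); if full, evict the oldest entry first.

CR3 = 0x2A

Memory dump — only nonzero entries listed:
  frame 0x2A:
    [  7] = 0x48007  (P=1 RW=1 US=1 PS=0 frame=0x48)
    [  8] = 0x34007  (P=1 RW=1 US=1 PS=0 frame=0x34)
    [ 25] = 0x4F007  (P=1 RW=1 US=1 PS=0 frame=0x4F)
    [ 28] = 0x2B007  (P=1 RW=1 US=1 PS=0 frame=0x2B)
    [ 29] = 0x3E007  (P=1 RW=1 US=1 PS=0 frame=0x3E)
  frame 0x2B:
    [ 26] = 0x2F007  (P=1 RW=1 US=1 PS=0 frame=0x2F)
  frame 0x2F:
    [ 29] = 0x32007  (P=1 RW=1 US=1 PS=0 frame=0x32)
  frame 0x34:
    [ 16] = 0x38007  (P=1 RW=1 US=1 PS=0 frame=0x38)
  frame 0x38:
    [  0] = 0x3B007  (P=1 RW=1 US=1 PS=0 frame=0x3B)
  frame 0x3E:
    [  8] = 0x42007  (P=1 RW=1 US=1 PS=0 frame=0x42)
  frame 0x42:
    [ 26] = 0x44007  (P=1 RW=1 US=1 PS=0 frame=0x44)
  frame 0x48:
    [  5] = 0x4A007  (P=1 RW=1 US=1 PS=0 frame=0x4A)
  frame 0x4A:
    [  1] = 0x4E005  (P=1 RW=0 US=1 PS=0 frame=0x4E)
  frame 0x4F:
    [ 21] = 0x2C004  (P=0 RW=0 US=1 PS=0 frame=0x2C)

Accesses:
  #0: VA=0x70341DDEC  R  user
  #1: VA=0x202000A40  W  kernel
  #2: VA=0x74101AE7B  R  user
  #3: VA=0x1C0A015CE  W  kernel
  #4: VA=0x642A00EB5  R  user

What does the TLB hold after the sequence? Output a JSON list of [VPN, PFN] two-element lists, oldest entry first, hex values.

Walk each access:
#0 VA=0x70341DDEC (r,user):
  [0] read 0x2A idx=28: raw=0x2B007 flags P=1 W=1 U=1 S=0
  [1] read 0x2B idx=26: raw=0x2F007 flags P=1 W=1 U=1 S=0
  [2] read 0x2F idx=29: raw=0x32007 flags P=1 W=1 U=1 S=0
  → PA=0x32DEC  (3 entries read)
#1 VA=0x202000A40 (w,kernel):
  [0] read 0x2A idx=8: raw=0x34007 flags P=1 W=1 U=1 S=0
  [1] read 0x34 idx=16: raw=0x38007 flags P=1 W=1 U=1 S=0
  [2] read 0x38 idx=0: raw=0x3B007 flags P=1 W=1 U=1 S=0
  → PA=0x3BA40  (3 entries read)
#2 VA=0x74101AE7B (r,user):
  [0] read 0x2A idx=29: raw=0x3E007 flags P=1 W=1 U=1 S=0
  [1] read 0x3E idx=8: raw=0x42007 flags P=1 W=1 U=1 S=0
  [2] read 0x42 idx=26: raw=0x44007 flags P=1 W=1 U=1 S=0
  → PA=0x44E7B  (3 entries read)
#3 VA=0x1C0A015CE (w,kernel):
  [0] read 0x2A idx=7: raw=0x48007 flags P=1 W=1 U=1 S=0
  [1] read 0x48 idx=5: raw=0x4A007 flags P=1 W=1 U=1 S=0
  [2] read 0x4A idx=1: raw=0x4E005 flags P=1 W=0 U=1 S=0
  ⇒ fault: PROTECTION_VIOLATION  — 3 lookups
#4 VA=0x642A00EB5 (r,user):
  [0] read 0x2A idx=25: raw=0x4F007 flags P=1 W=1 U=1 S=0
  [1] read 0x4F idx=21: raw=0x2C004 flags P=0 W=0 U=1 S=0
  ⇒ fault: PAGE_NOT_PRESENT  — 2 lookups

TLB: [["0x70341D", "0x32"], ["0x202000", "0x3B"], ["0x74101A", "0x44"]]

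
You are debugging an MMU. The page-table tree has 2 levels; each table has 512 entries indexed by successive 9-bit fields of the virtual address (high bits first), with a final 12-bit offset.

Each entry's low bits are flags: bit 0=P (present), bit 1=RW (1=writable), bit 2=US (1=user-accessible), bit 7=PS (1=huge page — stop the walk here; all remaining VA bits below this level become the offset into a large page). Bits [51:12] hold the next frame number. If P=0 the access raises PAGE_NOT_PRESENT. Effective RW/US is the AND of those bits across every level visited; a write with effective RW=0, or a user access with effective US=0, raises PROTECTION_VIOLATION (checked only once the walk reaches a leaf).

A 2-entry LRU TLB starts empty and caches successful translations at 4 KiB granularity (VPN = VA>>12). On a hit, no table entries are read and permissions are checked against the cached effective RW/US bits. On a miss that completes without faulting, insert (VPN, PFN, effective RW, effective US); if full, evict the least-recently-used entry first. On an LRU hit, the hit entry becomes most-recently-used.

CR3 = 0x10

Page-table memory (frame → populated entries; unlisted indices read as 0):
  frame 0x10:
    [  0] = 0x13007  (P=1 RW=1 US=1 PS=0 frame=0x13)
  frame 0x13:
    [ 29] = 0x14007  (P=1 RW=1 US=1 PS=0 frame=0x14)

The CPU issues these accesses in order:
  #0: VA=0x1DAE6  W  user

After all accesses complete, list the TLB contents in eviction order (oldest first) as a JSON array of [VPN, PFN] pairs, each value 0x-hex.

Per-access translation:
#0 VA=0x1DAE6 (w,user):
  L0 @0x10[0] → 0x13007  P=1,RW=1,US=1,PS=0
  L1 @0x13[29] → 0x14007  P=1,RW=1,US=1,PS=0
  ✓ 0x14AE6  — 2 lookups

TLB: [["0x1D", "0x14"]]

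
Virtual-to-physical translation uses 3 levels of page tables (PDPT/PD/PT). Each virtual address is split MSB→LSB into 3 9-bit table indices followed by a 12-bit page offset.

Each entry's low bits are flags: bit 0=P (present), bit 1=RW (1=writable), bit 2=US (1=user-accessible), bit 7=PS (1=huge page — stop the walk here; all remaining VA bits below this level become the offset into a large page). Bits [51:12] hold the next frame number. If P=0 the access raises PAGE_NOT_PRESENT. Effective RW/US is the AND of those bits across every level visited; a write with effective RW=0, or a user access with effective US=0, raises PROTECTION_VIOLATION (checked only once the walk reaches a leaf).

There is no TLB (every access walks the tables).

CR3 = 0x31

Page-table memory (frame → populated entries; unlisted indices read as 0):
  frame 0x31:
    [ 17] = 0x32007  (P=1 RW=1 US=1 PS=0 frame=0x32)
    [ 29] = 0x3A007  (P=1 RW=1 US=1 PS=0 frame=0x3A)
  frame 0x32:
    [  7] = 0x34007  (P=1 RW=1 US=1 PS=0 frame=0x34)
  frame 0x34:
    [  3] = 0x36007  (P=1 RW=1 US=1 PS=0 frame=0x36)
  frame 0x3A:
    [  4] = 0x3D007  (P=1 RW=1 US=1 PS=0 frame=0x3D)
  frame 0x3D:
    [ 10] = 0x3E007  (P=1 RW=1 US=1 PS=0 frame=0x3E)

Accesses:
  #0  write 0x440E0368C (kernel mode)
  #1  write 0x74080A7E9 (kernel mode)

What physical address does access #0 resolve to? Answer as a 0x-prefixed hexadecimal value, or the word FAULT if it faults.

Per-access translation:
#0 VA=0x440E0368C (w,kernel):
  lvl0: tbl 0x31, slot 17 ⇒ 0x32007 (P1/RW1/US1/PS0)
  lvl1: tbl 0x32, slot 7 ⇒ 0x34007 (P1/RW1/US1/PS0)
  lvl2: tbl 0x34, slot 3 ⇒ 0x36007 (P1/RW1/US1/PS0)
  ✓ 0x3668C  — 3 lookups
#1 VA=0x74080A7E9 (w,kernel):
  lvl0: tbl 0x31, slot 29 ⇒ 0x3A007 (P1/RW1/US1/PS0)
  lvl1: tbl 0x3A, slot 4 ⇒ 0x3D007 (P1/RW1/US1/PS0)
  lvl2: tbl 0x3D, slot 10 ⇒ 0x3E007 (P1/RW1/US1/PS0)
  ✓ 0x3E7E9  — 3 lookups

Access #0 PA: 0x3668C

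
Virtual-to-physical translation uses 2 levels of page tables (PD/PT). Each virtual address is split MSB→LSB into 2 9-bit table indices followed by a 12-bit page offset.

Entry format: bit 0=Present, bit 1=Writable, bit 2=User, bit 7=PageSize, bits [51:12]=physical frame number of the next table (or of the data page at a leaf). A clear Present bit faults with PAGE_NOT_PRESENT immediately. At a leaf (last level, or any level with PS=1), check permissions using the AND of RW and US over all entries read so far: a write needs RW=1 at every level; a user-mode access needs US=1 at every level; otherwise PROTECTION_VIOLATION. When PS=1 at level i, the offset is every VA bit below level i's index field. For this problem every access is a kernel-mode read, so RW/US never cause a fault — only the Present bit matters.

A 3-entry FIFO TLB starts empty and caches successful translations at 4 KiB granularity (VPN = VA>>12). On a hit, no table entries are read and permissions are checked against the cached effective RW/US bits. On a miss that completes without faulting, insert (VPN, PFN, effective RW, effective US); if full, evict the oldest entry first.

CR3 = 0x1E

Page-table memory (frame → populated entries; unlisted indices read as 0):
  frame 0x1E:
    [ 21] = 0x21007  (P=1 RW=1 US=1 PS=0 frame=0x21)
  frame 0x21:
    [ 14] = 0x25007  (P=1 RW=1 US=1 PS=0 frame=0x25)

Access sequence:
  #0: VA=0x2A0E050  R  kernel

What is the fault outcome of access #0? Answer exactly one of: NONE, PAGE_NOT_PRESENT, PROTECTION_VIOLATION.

Walk each access:
#0 VA=0x2A0E050 (r,kernel):
  L0: frame=0x1E idx=21 entry=0x21007 [P=1 RW=1 US=1 PS=0]
  L1: frame=0x21 idx=14 entry=0x25007 [P=1 RW=1 US=1 PS=0]
  ⇒ phys 0x25050  [2 reads]

Access #0 fault: NONE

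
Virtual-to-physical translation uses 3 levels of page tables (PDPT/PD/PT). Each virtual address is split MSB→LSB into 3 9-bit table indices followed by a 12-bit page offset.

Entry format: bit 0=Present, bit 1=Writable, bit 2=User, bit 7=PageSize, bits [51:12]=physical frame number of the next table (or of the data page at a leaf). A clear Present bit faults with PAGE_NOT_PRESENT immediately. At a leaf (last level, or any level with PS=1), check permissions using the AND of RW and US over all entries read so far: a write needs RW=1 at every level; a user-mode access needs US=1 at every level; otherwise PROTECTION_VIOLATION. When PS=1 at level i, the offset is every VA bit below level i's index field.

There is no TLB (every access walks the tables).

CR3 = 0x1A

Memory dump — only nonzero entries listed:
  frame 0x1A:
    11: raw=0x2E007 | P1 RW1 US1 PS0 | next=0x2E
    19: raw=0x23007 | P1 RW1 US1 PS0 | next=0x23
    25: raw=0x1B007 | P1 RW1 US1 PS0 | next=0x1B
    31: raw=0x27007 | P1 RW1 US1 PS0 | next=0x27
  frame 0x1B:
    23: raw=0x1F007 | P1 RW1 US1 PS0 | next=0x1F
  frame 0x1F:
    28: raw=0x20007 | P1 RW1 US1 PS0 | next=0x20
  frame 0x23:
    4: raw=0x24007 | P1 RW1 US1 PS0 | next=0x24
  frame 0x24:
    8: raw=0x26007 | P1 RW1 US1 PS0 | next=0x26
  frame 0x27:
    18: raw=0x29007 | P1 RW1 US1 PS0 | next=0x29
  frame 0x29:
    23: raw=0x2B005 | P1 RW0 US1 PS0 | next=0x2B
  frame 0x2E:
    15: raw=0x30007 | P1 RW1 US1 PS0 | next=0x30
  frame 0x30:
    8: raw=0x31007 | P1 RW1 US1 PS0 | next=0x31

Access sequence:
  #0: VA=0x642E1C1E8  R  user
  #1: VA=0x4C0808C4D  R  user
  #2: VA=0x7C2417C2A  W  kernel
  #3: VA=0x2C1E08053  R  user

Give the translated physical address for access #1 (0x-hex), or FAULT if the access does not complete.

Trace:
#0 VA=0x642E1C1E8 (r,user):
  L0: frame=0x1A idx=25 entry=0x1B007 [P=1 RW=1 US=1 PS=0]
  L1: frame=0x1B idx=23 entry=0x1F007 [P=1 RW=1 US=1 PS=0]
  L2: frame=0x1F idx=28 entry=0x20007 [P=1 RW=1 US=1 PS=0]
  → PA=0x201E8  (3 entries read)
#1 VA=0x4C0808C4D (r,user):
  L0: frame=0x1A idx=19 entry=0x23007 [P=1 RW=1 US=1 PS=0]
  L1: frame=0x23 idx=4 entry=0x24007 [P=1 RW=1 US=1 PS=0]
  L2: frame=0x24 idx=8 entry=0x26007 [P=1 RW=1 US=1 PS=0]
  → PA=0x26C4D  (3 entries read)
#2 VA=0x7C2417C2A (w,kernel):
  L0: frame=0x1A idx=31 entry=0x27007 [P=1 RW=1 US=1 PS=0]
  L1: frame=0x27 idx=18 entry=0x29007 [P=1 RW=1 US=1 PS=0]
  L2: frame=0x29 idx=23 entry=0x2B005 [P=1 RW=0 US=1 PS=0]
  ⇒ fault: PROTECTION_VIOLATION  — 3 lookups
#3 VA=0x2C1E08053 (r,user):
  L0: frame=0x1A idx=11 entry=0x2E007 [P=1 RW=1 US=1 PS=0]
  L1: frame=0x2E idx=15 entry=0x30007 [P=1 RW=1 US=1 PS=0]
  L2: frame=0x30 idx=8 entry=0x31007 [P=1 RW=1 US=1 PS=0]
  → PA=0x31053  (3 entries read)

Access #1 PA: 0x26C4D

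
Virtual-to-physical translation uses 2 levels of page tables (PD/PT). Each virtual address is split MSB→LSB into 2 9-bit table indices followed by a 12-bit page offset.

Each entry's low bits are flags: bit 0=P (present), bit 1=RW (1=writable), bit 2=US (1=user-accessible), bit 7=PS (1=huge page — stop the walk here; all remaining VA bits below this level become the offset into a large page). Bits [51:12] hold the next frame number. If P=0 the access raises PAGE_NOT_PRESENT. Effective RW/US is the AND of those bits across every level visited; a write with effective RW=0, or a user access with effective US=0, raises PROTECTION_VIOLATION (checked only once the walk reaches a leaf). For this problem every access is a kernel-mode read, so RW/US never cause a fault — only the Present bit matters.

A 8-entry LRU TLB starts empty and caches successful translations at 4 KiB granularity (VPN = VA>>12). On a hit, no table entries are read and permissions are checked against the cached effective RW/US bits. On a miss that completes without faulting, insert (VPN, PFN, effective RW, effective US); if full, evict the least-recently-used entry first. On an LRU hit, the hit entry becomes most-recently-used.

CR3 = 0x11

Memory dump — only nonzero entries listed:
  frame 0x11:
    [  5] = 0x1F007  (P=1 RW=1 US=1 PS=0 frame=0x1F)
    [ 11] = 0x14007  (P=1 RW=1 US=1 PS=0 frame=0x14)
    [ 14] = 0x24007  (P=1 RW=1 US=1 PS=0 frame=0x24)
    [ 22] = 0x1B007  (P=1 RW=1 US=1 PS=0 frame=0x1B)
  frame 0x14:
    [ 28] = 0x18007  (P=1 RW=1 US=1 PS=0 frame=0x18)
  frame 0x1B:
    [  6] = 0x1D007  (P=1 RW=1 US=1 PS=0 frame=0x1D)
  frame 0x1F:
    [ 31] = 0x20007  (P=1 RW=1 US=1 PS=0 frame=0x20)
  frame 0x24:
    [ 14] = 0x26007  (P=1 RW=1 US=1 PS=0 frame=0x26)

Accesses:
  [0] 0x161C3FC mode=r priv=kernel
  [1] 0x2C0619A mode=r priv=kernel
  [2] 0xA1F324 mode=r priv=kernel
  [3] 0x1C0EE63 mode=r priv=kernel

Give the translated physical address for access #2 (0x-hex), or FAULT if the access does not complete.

Trace:
#0 VA=0x161C3FC (r,kernel):
  lvl0: tbl 0x11, slot 11 ⇒ 0x14007 (P1/RW1/US1/PS0)
  lvl1: tbl 0x14, slot 28 ⇒ 0x18007 (P1/RW1/US1/PS0)
  ✓ 0x183FC  — 2 lookups
#1 VA=0x2C0619A (r,kernel):
  lvl0: tbl 0x11, slot 22 ⇒ 0x1B007 (P1/RW1/US1/PS0)
  lvl1: tbl 0x1B, slot 6 ⇒ 0x1D007 (P1/RW1/US1/PS0)
  ✓ 0x1D19A  — 2 lookups
#2 VA=0xA1F324 (r,kernel):
  lvl0: tbl 0x11, slot 5 ⇒ 0x1F007 (P1/RW1/US1/PS0)
  lvl1: tbl 0x1F, slot 31 ⇒ 0x20007 (P1/RW1/US1/PS0)
  ✓ 0x20324  — 2 lookups
#3 VA=0x1C0EE63 (r,kernel):
  lvl0: tbl 0x11, slot 14 ⇒ 0x24007 (P1/RW1/US1/PS0)
  lvl1: tbl 0x24, slot 14 ⇒ 0x26007 (P1/RW1/US1/PS0)
  ✓ 0x26E63  — 2 lookups

Access #2 PA: 0x20324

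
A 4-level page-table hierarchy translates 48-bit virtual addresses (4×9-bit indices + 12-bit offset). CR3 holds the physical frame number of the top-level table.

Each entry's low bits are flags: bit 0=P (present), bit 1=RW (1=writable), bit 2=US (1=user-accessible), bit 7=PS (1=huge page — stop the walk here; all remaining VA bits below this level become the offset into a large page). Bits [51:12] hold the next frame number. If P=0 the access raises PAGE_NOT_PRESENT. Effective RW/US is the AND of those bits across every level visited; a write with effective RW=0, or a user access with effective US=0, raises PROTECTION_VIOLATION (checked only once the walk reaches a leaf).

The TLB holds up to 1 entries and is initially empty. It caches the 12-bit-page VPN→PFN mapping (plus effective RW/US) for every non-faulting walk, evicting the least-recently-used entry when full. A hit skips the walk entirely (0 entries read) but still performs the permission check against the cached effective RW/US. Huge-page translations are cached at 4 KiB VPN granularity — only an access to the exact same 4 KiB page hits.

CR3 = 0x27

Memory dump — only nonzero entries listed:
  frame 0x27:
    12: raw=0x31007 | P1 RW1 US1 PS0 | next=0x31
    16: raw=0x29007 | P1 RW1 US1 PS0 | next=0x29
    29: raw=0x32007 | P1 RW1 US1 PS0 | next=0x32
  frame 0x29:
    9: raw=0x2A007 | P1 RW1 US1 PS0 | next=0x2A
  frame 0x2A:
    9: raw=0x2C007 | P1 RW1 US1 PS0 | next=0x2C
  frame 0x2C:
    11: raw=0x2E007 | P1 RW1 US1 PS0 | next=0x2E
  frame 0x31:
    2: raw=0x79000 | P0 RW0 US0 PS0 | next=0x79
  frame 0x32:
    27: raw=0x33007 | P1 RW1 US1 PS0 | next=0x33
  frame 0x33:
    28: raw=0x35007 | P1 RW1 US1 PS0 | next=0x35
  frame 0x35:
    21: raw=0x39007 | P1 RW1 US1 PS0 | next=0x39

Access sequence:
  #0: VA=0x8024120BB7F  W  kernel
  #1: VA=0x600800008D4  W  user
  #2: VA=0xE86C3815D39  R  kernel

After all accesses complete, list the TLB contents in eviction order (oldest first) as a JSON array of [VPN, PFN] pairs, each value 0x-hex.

Per-access translation:
#0 VA=0x8024120BB7F (w,kernel):
  L0 @0x27[16] → 0x29007  P=1,RW=1,US=1,PS=0
  L1 @0x29[9] → 0x2A007  P=1,RW=1,US=1,PS=0
  L2 @0x2A[9] → 0x2C007  P=1,RW=1,US=1,PS=0
  L3 @0x2C[11] → 0x2E007  P=1,RW=1,US=1,PS=0
  → PA=0x2EB7F  (4 entries read)
#1 VA=0x600800008D4 (w,user):
  L0 @0x27[12] → 0x31007  P=1,RW=1,US=1,PS=0
  L1 @0x31[2] → 0x79000  P=0,RW=0,US=0,PS=0
  ✗ PAGE_NOT_PRESENT  [2 reads]
#2 VA=0xE86C3815D39 (r,kernel):
  L0 @0x27[29] → 0x32007  P=1,RW=1,US=1,PS=0
  L1 @0x32[27] → 0x33007  P=1,RW=1,US=1,PS=0
  L2 @0x33[28] → 0x35007  P=1,RW=1,US=1,PS=0
  L3 @0x35[21] → 0x39007  P=1,RW=1,US=1,PS=0
  → PA=0x39D39  (4 entries read)

TLB: [["0xE86C3815", "0x39"]]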